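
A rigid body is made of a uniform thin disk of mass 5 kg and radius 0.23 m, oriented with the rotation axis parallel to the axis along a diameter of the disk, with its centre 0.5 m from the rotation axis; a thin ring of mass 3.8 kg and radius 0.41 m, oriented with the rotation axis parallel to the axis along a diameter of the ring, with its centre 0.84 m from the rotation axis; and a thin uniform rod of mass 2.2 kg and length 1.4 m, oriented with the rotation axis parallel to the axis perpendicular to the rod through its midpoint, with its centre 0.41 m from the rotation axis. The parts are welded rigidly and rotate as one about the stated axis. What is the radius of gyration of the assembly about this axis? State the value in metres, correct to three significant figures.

Thin disk: I_cm = (1/4)MR² = (1/4)(5)(0.23)² = 0.066125 kg m^2; centre at d = 0.5 m, so I = I_cm + Md² gives I = 0.066125 + (5)(0.5)² = 1.3161 kg m^2.
Thin ring: I_cm = (1/2)MR² = (1/2)(3.8)(0.41)² = 0.31939 kg m^2; centre at d = 0.84 m, so I = I_cm + Md² gives I = 0.31939 + (3.8)(0.84)² = 3.0007 kg m^2.
Thin rod: I_cm = (1/12)ML² = (1/12)(2.2)(1.4)² = 0.35933 kg m^2; centre at d = 0.41 m, so I = I_cm + Md² gives I = 0.35933 + (2.2)(0.41)² = 0.72915 kg m^2.
Total I = 5.0459 kg m^2; total mass M = 11 kg.
k = √(I/M) = √(5.0459/11) = 0.67729 m.

0.677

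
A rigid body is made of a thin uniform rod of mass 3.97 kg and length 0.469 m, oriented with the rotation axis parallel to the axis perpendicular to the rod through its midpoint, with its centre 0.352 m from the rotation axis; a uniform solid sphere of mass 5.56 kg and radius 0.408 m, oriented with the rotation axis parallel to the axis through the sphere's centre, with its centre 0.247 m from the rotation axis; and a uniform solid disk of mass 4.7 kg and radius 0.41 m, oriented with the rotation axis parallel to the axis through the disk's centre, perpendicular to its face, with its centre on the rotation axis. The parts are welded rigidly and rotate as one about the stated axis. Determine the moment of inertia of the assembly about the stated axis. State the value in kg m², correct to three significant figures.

Thin rod: I_cm = (1/12)ML² = (1/12)(3.97)(0.469)² = 0.07277 kg m²; centre at d = 0.352 m, so I = I_cm + Md² gives I = 0.07277 + (3.97)(0.352)² = 0.56467 kg m².
Solid sphere: I_cm = (2/5)MR² = (2/5)(5.56)(0.408)² = 0.37022 kg m²; centre at d = 0.247 m, so I = I_cm + Md² gives I = 0.37022 + (5.56)(0.247)² = 0.70943 kg m².
Solid disk: I_cm = (1/2)MR² = (1/2)(4.7)(0.41)² = 0.39503 kg m²; axis through the centre, so I = 0.39503 kg m².
Total I = 0.56467 + 0.70943 + 0.39503 = 1.6691 kg m².

1.67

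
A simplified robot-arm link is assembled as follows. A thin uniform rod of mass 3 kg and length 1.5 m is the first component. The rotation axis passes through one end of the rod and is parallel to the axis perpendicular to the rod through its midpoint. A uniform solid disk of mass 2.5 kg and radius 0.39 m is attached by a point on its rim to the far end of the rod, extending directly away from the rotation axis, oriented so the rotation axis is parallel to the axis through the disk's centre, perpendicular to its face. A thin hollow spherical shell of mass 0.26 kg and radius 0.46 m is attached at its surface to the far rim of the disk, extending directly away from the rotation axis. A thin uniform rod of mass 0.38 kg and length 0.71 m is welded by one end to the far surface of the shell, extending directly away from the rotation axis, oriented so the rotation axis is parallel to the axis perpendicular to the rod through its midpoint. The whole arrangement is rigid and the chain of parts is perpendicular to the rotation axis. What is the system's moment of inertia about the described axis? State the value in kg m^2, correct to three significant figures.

18.2

Thin rod: I_cm = (1/12)ML² = (1/12)(3)(1.5)² = 0.5625 kg m^2; centre at d = 0.75 m, so the parallel axis theorem gives I = 0.5625 + (3)(0.75)² = 2.25 kg m^2.
Solid disk: I_cm = (1/2)MR² = (1/2)(2.5)(0.39)² = 0.19013 kg m^2; centre at d = 0.75 + 0.75 + 0.39 = 1.89 m, so the parallel axis theorem gives I = 0.19013 + (2.5)(1.89)² = 9.1204 kg m^2.
Spherical shell: I_cm = (2/3)MR² = (2/3)(0.26)(0.46)² = 0.036677 kg m^2; centre at d = 0.75 + 0.75 + 0.39 + 0.39 + 0.46 = 2.74 m, so the parallel axis theorem gives I = 0.036677 + (0.26)(2.74)² = 1.9887 kg m^2.
Thin rod: I_cm = (1/12)ML² = (1/12)(0.38)(0.71)² = 0.015963 kg m^2; centre at d = 0.75 + 0.75 + 0.39 + 0.39 + 0.46 + 0.46 + 0.355 = 3.555 m, so the parallel axis theorem gives I = 0.015963 + (0.38)(3.555)² = 4.8184 kg m^2.
Total I = 2.25 + 9.1204 + 1.9887 + 4.8184 = 18.177 kg m^2.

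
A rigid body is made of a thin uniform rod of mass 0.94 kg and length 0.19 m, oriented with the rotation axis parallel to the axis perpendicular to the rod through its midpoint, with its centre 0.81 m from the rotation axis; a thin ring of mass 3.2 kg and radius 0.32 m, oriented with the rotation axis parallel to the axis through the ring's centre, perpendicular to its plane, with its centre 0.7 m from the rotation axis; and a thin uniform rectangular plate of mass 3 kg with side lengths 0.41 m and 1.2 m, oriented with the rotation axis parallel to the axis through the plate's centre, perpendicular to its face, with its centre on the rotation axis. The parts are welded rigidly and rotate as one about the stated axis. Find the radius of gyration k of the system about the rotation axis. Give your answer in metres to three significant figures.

0.639

Thin rod: I_cm = (1/12)ML² = (1/12)(0.94)(0.19)² = 0.0028278 kg·m²; centre at d = 0.81 m, so I = I_cm + Md² gives I = 0.0028278 + (0.94)(0.81)² = 0.61956 kg·m².
Thin ring: I_cm = MR² = (3.2)(0.32)² = 0.32768 kg·m²; centre at d = 0.7 m, so I = I_cm + Md² gives I = 0.32768 + (3.2)(0.7)² = 1.8957 kg·m².
Rectangular plate: I_cm = (1/12)M(a²+b²) = (1/12)(3)[(0.41)² + (1.2)²] = 0.40202 kg·m²; axis through the centre, so I = 0.40202 kg·m².
Total I = 2.9173 kg·m²; total mass M = 7.14 kg.
k = √(I/M) = √(2.9173/7.14) = 0.6392 m.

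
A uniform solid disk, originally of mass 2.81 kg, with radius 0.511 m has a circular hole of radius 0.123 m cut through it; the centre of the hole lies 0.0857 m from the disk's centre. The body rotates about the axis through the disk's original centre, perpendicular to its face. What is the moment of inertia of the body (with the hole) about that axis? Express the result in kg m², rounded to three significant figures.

0.364

Unpierced body about its centre: I₀ = (1/2)MR² = (1/2)(2.81)(0.511)² = 0.36688 kg m².
The removed disk has mass m = M·(r/R)² = (2.81)(0.123/0.511)² = 0.16281 kg (same uniform areal density).
Its moment of inertia about the rotation axis (parallel-axis theorem): I_hole = (1/2)mr² + md² = (1/2)(0.16281)(0.123)² + (0.16281)(0.0857)² = 0.0024273 kg m².
Treating the hole as negative mass, I = I₀ − I_hole = 0.36688 − 0.0024273 = 0.36445 kg m².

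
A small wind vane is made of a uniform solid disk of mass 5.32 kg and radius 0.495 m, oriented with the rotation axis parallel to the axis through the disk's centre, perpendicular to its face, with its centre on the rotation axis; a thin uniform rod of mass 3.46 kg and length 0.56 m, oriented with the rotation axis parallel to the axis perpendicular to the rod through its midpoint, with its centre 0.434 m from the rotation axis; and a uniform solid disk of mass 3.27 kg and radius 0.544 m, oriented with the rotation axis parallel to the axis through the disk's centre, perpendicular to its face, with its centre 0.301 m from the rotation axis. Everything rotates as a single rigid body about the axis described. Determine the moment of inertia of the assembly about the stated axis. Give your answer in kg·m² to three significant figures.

2.17

Solid disk: I_cm = (1/2)MR² = (1/2)(5.32)(0.495)² = 0.65177 kg·m²; axis through the centre, so I = 0.65177 kg·m².
Thin rod: I_cm = (1/12)ML² = (1/12)(3.46)(0.56)² = 0.090421 kg·m²; centre at d = 0.434 m, so the parallel axis theorem gives I = 0.090421 + (3.46)(0.434)² = 0.74213 kg·m².
Solid disk: I_cm = (1/2)MR² = (1/2)(3.27)(0.544)² = 0.48386 kg·m²; centre at d = 0.301 m, so the parallel axis theorem gives I = 0.48386 + (3.27)(0.301)² = 0.78012 kg·m².
Total I = 0.65177 + 0.74213 + 0.78012 = 2.174 kg·m².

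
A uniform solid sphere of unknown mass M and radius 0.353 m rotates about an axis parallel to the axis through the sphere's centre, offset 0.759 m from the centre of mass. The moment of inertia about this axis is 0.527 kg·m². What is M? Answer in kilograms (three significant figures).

I = I_cm + Md² = (2/5)MR² + Md² = M·[0.4·(0.353)² + (0.759)²] = M·0.62592.
So M = 0.527 / 0.62592 = 0.84195 kg.

0.842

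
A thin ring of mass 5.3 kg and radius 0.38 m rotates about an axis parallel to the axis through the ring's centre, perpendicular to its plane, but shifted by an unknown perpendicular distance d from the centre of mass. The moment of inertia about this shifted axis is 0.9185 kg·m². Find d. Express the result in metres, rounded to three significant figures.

0.170

About the centre-of-mass axis, I_cm = MR² = (5.3)(0.38)² = 0.76532 kg·m².
Parallel axis theorem: I = I_cm + Md², so Md² = 0.9185 − 0.76532 = 0.15318 kg·m².
d = √(0.15318 / 5.3) = 0.17001 m.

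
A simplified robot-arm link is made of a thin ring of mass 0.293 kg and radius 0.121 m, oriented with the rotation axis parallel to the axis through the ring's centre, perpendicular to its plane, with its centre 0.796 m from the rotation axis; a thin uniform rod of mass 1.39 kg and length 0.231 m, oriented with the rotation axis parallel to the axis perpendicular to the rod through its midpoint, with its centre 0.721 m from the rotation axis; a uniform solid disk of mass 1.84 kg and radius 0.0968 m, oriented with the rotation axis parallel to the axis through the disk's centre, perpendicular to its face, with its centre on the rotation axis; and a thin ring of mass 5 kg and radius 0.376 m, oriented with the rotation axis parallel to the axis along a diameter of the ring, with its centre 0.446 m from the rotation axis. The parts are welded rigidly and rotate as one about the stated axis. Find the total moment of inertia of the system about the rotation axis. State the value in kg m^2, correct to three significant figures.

2.28

Thin ring: I_cm = MR² = (0.293)(0.121)² = 0.0042898 kg m^2; centre at d = 0.796 m, so I = I_cm + Md² gives I = 0.0042898 + (0.293)(0.796)² = 0.18994 kg m^2.
Thin rod: I_cm = (1/12)ML² = (1/12)(1.39)(0.231)² = 0.006181 kg m^2; centre at d = 0.721 m, so I = I_cm + Md² gives I = 0.006181 + (1.39)(0.721)² = 0.72876 kg m^2.
Solid disk: I_cm = (1/2)MR² = (1/2)(1.84)(0.0968)² = 0.0086206 kg m^2; axis through the centre, so I = 0.0086206 kg m^2.
Thin ring: I_cm = (1/2)MR² = (1/2)(5)(0.376)² = 0.35344 kg m^2; centre at d = 0.446 m, so I = I_cm + Md² gives I = 0.35344 + (5)(0.446)² = 1.348 kg m^2.
Total I = 0.18994 + 0.72876 + 0.0086206 + 1.348 = 2.2753 kg m^2.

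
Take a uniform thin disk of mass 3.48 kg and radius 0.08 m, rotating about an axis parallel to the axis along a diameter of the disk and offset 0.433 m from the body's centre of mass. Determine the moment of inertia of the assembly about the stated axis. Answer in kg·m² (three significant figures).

I_cm = (1/4)MR² = (1/4)(3.48)(0.08)² = 0.005568 kg·m²; centre at d = 0.433 m, so the parallel axis theorem gives I = 0.005568 + (3.48)(0.433)² = 0.65803 kg·m².

0.658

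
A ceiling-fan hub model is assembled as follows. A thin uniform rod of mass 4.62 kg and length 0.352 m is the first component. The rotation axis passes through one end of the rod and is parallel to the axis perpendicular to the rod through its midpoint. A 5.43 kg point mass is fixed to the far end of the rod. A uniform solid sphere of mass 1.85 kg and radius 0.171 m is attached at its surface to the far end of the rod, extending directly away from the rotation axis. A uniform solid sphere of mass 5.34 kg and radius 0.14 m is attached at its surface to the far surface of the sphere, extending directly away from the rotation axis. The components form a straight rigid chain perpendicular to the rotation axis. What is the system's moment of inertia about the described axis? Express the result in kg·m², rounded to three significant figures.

5.15

Thin rod: I_cm = (1/12)ML² = (1/12)(4.62)(0.352)² = 0.047703 kg·m²; centre at d = 0.176 m, so I = I_cm + Md² gives I = 0.047703 + (4.62)(0.176)² = 0.19081 kg·m².
Point mass: I_cm = 0; centre at d = 0.176 + 0.176 = 0.352 m, so I = I_cm + Md² gives I = 0 + (5.43)(0.352)² = 0.6728 kg·m².
Solid sphere: I_cm = (2/5)MR² = (2/5)(1.85)(0.171)² = 0.021638 kg·m²; centre at d = 0.176 + 0.176 + 0.171 = 0.523 m, so I = I_cm + Md² gives I = 0.021638 + (1.85)(0.523)² = 0.52767 kg·m².
Solid sphere: I_cm = (2/5)MR² = (2/5)(5.34)(0.14)² = 0.041866 kg·m²; centre at d = 0.176 + 0.176 + 0.171 + 0.171 + 0.14 = 0.834 m, so I = I_cm + Md² gives I = 0.041866 + (5.34)(0.834)² = 3.7561 kg·m².
Total I = 0.19081 + 0.6728 + 0.52767 + 3.7561 = 5.1474 kg·m².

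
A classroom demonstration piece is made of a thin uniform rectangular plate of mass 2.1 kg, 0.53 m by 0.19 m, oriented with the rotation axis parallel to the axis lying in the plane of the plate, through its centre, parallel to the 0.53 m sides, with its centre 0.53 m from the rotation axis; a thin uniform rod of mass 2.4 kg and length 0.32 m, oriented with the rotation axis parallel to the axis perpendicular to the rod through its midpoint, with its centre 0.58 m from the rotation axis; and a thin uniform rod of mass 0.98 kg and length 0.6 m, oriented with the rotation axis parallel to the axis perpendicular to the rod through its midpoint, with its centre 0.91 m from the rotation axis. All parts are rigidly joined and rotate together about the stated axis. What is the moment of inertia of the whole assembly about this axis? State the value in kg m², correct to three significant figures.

2.26

Rectangular plate: I_cm = (1/12)Mb² = (1/12)(2.1)(0.19)² = 0.0063175 kg m²; centre at d = 0.53 m, so the parallel axis theorem gives I = 0.0063175 + (2.1)(0.53)² = 0.59621 kg m².
Thin rod: I_cm = (1/12)ML² = (1/12)(2.4)(0.32)² = 0.02048 kg m²; centre at d = 0.58 m, so the parallel axis theorem gives I = 0.02048 + (2.4)(0.58)² = 0.82784 kg m².
Thin rod: I_cm = (1/12)ML² = (1/12)(0.98)(0.6)² = 0.0294 kg m²; centre at d = 0.91 m, so the parallel axis theorem gives I = 0.0294 + (0.98)(0.91)² = 0.84094 kg m².
Total I = 0.59621 + 0.82784 + 0.84094 = 2.265 kg m².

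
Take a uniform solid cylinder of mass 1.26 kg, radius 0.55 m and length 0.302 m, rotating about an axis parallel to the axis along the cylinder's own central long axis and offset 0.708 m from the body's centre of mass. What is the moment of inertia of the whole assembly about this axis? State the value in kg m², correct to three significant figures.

I_cm = (1/2)MR² = (1/2)(1.26)(0.55)² = 0.19058 kg m²; centre at d = 0.708 m, so I = I_cm + Md² gives I = 0.19058 + (1.26)(0.708)² = 0.82217 kg m².

0.822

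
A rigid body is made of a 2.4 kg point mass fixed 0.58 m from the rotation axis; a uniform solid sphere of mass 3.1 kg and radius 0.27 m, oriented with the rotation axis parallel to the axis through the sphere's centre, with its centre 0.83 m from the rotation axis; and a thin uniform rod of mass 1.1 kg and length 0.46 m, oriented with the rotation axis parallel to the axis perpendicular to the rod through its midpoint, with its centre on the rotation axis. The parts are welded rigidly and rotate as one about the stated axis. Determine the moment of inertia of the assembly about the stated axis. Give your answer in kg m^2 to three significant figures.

3.05

Point mass: I_cm = 0; centre at d = 0.58 m, so the parallel axis theorem gives I = 0 + (2.4)(0.58)² = 0.80736 kg m^2.
Solid sphere: I_cm = (2/5)MR² = (2/5)(3.1)(0.27)² = 0.090396 kg m^2; centre at d = 0.83 m, so the parallel axis theorem gives I = 0.090396 + (3.1)(0.83)² = 2.226 kg m^2.
Thin rod: I_cm = (1/12)ML² = (1/12)(1.1)(0.46)² = 0.019397 kg m^2; axis through the centre, so I = 0.019397 kg m^2.
Total I = 0.80736 + 2.226 + 0.019397 = 3.0527 kg m^2.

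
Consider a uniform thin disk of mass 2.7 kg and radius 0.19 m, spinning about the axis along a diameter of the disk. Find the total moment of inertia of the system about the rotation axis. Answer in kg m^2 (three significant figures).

I_cm = (1/4)MR² = (1/4)(2.7)(0.19)² = 0.024368 kg m^2; axis through the centre, so I = 0.024368 kg m^2.

0.0244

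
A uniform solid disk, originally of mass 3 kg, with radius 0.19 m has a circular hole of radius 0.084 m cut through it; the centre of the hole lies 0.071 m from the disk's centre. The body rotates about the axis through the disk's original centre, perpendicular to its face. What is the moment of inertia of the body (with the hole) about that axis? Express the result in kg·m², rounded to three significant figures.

Unpierced body about its centre: I₀ = (1/2)MR² = (1/2)(3)(0.19)² = 0.05415 kg·m².
The removed disk has mass m = M·(r/R)² = (3)(0.084/0.19)² = 0.58637 kg (same uniform areal density).
Its moment of inertia about the rotation axis (parallel-axis theorem): I_hole = (1/2)mr² + md² = (1/2)(0.58637)(0.084)² + (0.58637)(0.071)² = 0.0050246 kg·m².
Treating the hole as negative mass, I = I₀ − I_hole = 0.05415 − 0.0050246 = 0.049125 kg·m².

0.0491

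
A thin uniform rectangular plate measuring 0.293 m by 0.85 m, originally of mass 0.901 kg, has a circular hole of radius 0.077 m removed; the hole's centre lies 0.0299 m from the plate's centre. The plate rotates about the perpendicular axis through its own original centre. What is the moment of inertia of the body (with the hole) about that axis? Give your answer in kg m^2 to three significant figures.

0.0604

Unpierced body about its centre: I₀ = (1/12)M(a²+b²) = (1/12)(0.901)[(0.293)² + (0.85)²] = 0.060694 kg m^2.
The removed disk has mass m = M·πr²/(ab) = (0.901)·π(0.077)²/(0.293·0.85) = 0.067386 kg (same uniform areal density).
Its moment of inertia about the rotation axis (parallel-axis theorem): I_hole = (1/2)mr² + md² = (1/2)(0.067386)(0.077)² + (0.067386)(0.0299)² = 0.00026001 kg m^2.
Treating the hole as negative mass, I = I₀ − I_hole = 0.060694 − 0.00026001 = 0.060434 kg m^2.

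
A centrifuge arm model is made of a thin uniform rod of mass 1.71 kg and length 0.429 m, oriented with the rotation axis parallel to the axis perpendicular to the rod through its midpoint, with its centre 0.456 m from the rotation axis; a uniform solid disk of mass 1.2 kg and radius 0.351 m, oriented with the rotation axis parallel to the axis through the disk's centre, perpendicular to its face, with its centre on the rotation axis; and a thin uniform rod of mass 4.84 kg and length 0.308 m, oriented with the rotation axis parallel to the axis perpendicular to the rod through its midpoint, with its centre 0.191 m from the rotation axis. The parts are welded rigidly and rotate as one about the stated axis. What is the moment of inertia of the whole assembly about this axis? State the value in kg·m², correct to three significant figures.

0.671

Thin rod: I_cm = (1/12)ML² = (1/12)(1.71)(0.429)² = 0.026226 kg·m²; centre at d = 0.456 m, so the parallel axis theorem gives I = 0.026226 + (1.71)(0.456)² = 0.3818 kg·m².
Solid disk: I_cm = (1/2)MR² = (1/2)(1.2)(0.351)² = 0.073921 kg·m²; axis through the centre, so I = 0.073921 kg·m².
Thin rod: I_cm = (1/12)ML² = (1/12)(4.84)(0.308)² = 0.038262 kg·m²; centre at d = 0.191 m, so the parallel axis theorem gives I = 0.038262 + (4.84)(0.191)² = 0.21483 kg·m².
Total I = 0.3818 + 0.073921 + 0.21483 = 0.67055 kg·m².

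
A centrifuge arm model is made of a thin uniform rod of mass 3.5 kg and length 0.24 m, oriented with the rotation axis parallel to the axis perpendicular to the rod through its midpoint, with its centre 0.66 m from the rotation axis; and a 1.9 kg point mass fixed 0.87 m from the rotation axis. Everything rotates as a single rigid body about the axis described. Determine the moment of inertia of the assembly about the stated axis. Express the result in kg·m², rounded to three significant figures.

2.98

Thin rod: I_cm = (1/12)ML² = (1/12)(3.5)(0.24)² = 0.0168 kg·m²; centre at d = 0.66 m, so the parallel axis theorem gives I = 0.0168 + (3.5)(0.66)² = 1.5414 kg·m².
Point mass: I_cm = 0; centre at d = 0.87 m, so the parallel axis theorem gives I = 0 + (1.9)(0.87)² = 1.4381 kg·m².
Total I = 1.5414 + 1.4381 = 2.9795 kg·m².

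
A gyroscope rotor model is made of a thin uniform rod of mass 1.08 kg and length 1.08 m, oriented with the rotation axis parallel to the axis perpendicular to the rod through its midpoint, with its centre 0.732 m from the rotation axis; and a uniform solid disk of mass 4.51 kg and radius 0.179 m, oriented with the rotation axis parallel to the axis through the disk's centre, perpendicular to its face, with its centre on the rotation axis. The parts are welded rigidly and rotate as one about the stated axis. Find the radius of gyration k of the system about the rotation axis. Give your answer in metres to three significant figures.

0.368

Thin rod: I_cm = (1/12)ML² = (1/12)(1.08)(1.08)² = 0.10498 kg·m²; centre at d = 0.732 m, so I = I_cm + Md² gives I = 0.10498 + (1.08)(0.732)² = 0.68367 kg·m².
Solid disk: I_cm = (1/2)MR² = (1/2)(4.51)(0.179)² = 0.072252 kg·m²; axis through the centre, so I = 0.072252 kg·m².
Total I = 0.75592 kg·m²; total mass M = 5.59 kg.
k = √(I/M) = √(0.75592/5.59) = 0.36773 m.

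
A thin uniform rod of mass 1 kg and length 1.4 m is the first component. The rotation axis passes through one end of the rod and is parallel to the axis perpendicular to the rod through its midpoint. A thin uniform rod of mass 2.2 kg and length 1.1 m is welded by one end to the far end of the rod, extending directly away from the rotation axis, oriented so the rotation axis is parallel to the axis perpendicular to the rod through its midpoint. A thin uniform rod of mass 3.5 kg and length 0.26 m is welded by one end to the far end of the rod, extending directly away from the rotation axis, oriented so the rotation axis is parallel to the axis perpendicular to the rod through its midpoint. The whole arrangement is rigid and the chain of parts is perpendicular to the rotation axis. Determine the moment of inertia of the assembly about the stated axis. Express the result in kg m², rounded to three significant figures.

Thin rod: I_cm = (1/12)ML² = (1/12)(1)(1.4)² = 0.16333 kg m²; centre at d = 0.7 m, so the parallel axis theorem gives I = 0.16333 + (1)(0.7)² = 0.65333 kg m².
Thin rod: I_cm = (1/12)ML² = (1/12)(2.2)(1.1)² = 0.22183 kg m²; centre at d = 0.7 + 0.7 + 0.55 = 1.95 m, so the parallel axis theorem gives I = 0.22183 + (2.2)(1.95)² = 8.5873 kg m².
Thin rod: I_cm = (1/12)ML² = (1/12)(3.5)(0.26)² = 0.019717 kg m²; centre at d = 0.7 + 0.7 + 0.55 + 0.55 + 0.13 = 2.63 m, so the parallel axis theorem gives I = 0.019717 + (3.5)(2.63)² = 24.229 kg m².
Total I = 0.65333 + 8.5873 + 24.229 = 33.47 kg m².

33.5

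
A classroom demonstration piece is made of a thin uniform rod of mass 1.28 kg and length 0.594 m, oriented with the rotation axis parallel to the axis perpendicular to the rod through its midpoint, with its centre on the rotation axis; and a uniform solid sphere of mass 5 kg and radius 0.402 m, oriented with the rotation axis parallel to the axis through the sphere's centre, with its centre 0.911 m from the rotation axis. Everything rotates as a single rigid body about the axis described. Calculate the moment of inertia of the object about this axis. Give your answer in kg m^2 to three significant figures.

4.51

Thin rod: I_cm = (1/12)ML² = (1/12)(1.28)(0.594)² = 0.037636 kg m^2; axis through the centre, so I = 0.037636 kg m^2.
Solid sphere: I_cm = (2/5)MR² = (2/5)(5)(0.402)² = 0.32321 kg m^2; centre at d = 0.911 m, so the parallel axis theorem gives I = 0.32321 + (5)(0.911)² = 4.4728 kg m^2.
Total I = 0.037636 + 4.4728 = 4.5104 kg m^2.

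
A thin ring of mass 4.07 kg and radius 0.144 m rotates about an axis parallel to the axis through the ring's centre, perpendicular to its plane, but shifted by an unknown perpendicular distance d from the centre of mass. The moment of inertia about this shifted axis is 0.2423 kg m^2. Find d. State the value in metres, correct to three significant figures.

About the centre-of-mass axis, I_cm = MR² = (4.07)(0.144)² = 0.084396 kg m^2.
Parallel axis theorem: I = I_cm + Md², so Md² = 0.2423 − 0.084396 = 0.1579 kg m^2.
d = √(0.1579 / 4.07) = 0.19697 m.

0.197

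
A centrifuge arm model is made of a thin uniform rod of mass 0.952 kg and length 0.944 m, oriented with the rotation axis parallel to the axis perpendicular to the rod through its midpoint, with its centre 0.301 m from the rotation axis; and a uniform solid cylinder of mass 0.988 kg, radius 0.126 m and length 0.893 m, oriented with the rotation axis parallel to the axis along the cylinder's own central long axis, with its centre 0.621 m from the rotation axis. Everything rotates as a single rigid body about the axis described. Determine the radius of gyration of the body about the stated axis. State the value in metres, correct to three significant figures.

0.530

Thin rod: I_cm = (1/12)ML² = (1/12)(0.952)(0.944)² = 0.070697 kg·m²; centre at d = 0.301 m, so I = I_cm + Md² gives I = 0.070697 + (0.952)(0.301)² = 0.15695 kg·m².
Solid cylinder: I_cm = (1/2)MR² = (1/2)(0.988)(0.126)² = 0.0078427 kg·m²; centre at d = 0.621 m, so I = I_cm + Md² gives I = 0.0078427 + (0.988)(0.621)² = 0.38886 kg·m².
Total I = 0.5458 kg·m²; total mass M = 1.94 kg.
k = √(I/M) = √(0.5458/1.94) = 0.53042 m.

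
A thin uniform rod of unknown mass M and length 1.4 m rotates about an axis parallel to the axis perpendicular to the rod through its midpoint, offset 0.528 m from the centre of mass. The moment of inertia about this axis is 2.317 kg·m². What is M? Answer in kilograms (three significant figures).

I = I_cm + Md² = (1/12)ML² + Md² = M·[0.0833333·(1.4)² + (0.528)²] = M·0.44212.
So M = 2.317 / 0.44212 = 5.2407 kg.

5.24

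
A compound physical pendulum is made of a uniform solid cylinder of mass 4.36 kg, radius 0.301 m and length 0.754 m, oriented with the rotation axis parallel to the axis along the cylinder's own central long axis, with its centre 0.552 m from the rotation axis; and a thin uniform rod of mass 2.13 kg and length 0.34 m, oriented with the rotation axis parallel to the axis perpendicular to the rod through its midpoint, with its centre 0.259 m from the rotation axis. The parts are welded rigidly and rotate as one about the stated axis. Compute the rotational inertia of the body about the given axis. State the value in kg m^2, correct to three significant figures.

Solid cylinder: I_cm = (1/2)MR² = (1/2)(4.36)(0.301)² = 0.19751 kg m^2; centre at d = 0.552 m, so the parallel axis theorem gives I = 0.19751 + (4.36)(0.552)² = 1.526 kg m^2.
Thin rod: I_cm = (1/12)ML² = (1/12)(2.13)(0.34)² = 0.020519 kg m^2; centre at d = 0.259 m, so the parallel axis theorem gives I = 0.020519 + (2.13)(0.259)² = 0.1634 kg m^2.
Total I = 1.526 + 0.1634 = 1.6894 kg m^2.

1.69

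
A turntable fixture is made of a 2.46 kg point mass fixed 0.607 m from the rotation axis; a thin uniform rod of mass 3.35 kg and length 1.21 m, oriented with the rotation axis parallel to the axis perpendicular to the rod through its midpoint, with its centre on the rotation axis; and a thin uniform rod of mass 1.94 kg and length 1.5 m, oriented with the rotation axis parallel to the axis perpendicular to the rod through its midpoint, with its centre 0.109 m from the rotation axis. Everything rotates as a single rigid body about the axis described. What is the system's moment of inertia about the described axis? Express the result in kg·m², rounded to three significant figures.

Point mass: I_cm = 0; centre at d = 0.607 m, so the parallel axis theorem gives I = 0 + (2.46)(0.607)² = 0.90638 kg·m².
Thin rod: I_cm = (1/12)ML² = (1/12)(3.35)(1.21)² = 0.40873 kg·m²; axis through the centre, so I = 0.40873 kg·m².
Thin rod: I_cm = (1/12)ML² = (1/12)(1.94)(1.5)² = 0.36375 kg·m²; centre at d = 0.109 m, so the parallel axis theorem gives I = 0.36375 + (1.94)(0.109)² = 0.3868 kg·m².
Total I = 0.90638 + 0.40873 + 0.3868 = 1.7019 kg·m².

1.70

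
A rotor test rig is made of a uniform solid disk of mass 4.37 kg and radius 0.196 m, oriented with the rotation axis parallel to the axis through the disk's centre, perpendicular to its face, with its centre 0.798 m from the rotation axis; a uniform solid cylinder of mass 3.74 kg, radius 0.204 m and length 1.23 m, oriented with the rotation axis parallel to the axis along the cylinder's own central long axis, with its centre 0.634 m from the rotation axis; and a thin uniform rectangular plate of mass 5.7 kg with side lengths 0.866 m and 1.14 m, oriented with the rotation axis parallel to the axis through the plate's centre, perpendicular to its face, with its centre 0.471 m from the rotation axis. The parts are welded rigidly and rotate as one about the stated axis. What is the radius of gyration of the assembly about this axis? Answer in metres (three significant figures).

Solid disk: I_cm = (1/2)MR² = (1/2)(4.37)(0.196)² = 0.083939 kg m^2; centre at d = 0.798 m, so the parallel axis theorem gives I = 0.083939 + (4.37)(0.798)² = 2.8668 kg m^2.
Solid cylinder: I_cm = (1/2)MR² = (1/2)(3.74)(0.204)² = 0.077822 kg m^2; centre at d = 0.634 m, so the parallel axis theorem gives I = 0.077822 + (3.74)(0.634)² = 1.5811 kg m^2.
Rectangular plate: I_cm = (1/12)M(a²+b²) = (1/12)(5.7)[(0.866)² + (1.14)²] = 0.97354 kg m^2; centre at d = 0.471 m, so the parallel axis theorem gives I = 0.97354 + (5.7)(0.471)² = 2.238 kg m^2.
Total I = 6.6859 kg m^2; total mass M = 13.81 kg.
k = √(I/M) = √(6.6859/13.81) = 0.6958 m.

0.696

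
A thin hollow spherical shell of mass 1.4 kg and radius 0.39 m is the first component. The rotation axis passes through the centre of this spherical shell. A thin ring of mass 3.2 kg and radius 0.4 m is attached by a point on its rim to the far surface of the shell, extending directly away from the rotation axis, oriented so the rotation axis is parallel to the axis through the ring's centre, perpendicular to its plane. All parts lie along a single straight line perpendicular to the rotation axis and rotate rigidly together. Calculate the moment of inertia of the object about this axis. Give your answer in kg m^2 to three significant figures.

Spherical shell: I_cm = (2/3)MR² = (2/3)(1.4)(0.39)² = 0.14196 kg m^2; axis through the centre, so I = 0.14196 kg m^2.
Thin ring: I_cm = MR² = (3.2)(0.4)² = 0.512 kg m^2; centre at d = 0.39 + 0.4 = 0.79 m, so I = I_cm + Md² gives I = 0.512 + (3.2)(0.79)² = 2.5091 kg m^2.
Total I = 0.14196 + 2.5091 = 2.6511 kg m^2.

2.65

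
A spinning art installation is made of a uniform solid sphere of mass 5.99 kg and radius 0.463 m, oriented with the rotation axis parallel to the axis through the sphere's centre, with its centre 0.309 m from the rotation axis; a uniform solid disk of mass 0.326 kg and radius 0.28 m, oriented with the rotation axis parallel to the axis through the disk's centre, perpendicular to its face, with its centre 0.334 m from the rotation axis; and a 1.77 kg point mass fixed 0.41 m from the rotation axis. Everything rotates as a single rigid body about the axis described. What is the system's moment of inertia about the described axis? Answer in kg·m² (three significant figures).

Solid sphere: I_cm = (2/5)MR² = (2/5)(5.99)(0.463)² = 0.51363 kg·m²; centre at d = 0.309 m, so the parallel axis theorem gives I = 0.51363 + (5.99)(0.309)² = 1.0856 kg·m².
Solid disk: I_cm = (1/2)MR² = (1/2)(0.326)(0.28)² = 0.012779 kg·m²; centre at d = 0.334 m, so the parallel axis theorem gives I = 0.012779 + (0.326)(0.334)² = 0.049146 kg·m².
Point mass: I_cm = 0; centre at d = 0.41 m, so the parallel axis theorem gives I = 0 + (1.77)(0.41)² = 0.29754 kg·m².
Total I = 1.0856 + 0.049146 + 0.29754 = 1.4322 kg·m².

1.43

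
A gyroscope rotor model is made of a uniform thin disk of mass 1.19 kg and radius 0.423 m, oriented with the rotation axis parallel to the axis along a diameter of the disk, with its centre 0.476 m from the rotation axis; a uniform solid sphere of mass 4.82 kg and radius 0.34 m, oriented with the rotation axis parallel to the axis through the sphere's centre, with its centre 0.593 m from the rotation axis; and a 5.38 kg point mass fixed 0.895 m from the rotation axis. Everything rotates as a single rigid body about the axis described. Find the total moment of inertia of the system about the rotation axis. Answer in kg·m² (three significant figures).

Thin disk: I_cm = (1/4)MR² = (1/4)(1.19)(0.423)² = 0.053231 kg·m²; centre at d = 0.476 m, so I = I_cm + Md² gives I = 0.053231 + (1.19)(0.476)² = 0.32286 kg·m².
Solid sphere: I_cm = (2/5)MR² = (2/5)(4.82)(0.34)² = 0.22288 kg·m²; centre at d = 0.593 m, so I = I_cm + Md² gives I = 0.22288 + (4.82)(0.593)² = 1.9178 kg·m².
Point mass: I_cm = 0; centre at d = 0.895 m, so I = I_cm + Md² gives I = 0 + (5.38)(0.895)² = 4.3095 kg·m².
Total I = 0.32286 + 1.9178 + 4.3095 = 6.5502 kg·m².

6.55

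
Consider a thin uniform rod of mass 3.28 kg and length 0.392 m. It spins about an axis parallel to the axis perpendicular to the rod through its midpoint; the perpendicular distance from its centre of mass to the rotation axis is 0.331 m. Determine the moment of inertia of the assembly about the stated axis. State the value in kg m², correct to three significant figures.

I_cm = (1/12)ML² = (1/12)(3.28)(0.392)² = 0.042001 kg m²; centre at d = 0.331 m, so the parallel axis theorem gives I = 0.042001 + (3.28)(0.331)² = 0.40136 kg m².

0.401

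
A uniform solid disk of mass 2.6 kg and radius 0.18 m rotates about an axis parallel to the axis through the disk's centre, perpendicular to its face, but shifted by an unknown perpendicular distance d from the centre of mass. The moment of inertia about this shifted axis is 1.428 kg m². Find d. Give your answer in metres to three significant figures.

About the centre-of-mass axis, I_cm = (1/2)MR² = (1/2)(2.6)(0.18)² = 0.04212 kg m².
Parallel axis theorem: I = I_cm + Md², so Md² = 1.428 − 0.04212 = 1.3859 kg m².
d = √(1.3859 / 2.6) = 0.73009 m.

0.730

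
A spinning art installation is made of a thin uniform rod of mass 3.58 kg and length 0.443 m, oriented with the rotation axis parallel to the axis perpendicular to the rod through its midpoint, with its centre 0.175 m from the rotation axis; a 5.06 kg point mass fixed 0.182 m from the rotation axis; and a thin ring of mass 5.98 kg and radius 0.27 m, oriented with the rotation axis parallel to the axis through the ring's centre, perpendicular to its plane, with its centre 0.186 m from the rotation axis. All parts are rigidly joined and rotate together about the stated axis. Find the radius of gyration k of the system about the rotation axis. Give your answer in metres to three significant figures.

Thin rod: I_cm = (1/12)ML² = (1/12)(3.58)(0.443)² = 0.058548 kg·m²; centre at d = 0.175 m, so I = I_cm + Md² gives I = 0.058548 + (3.58)(0.175)² = 0.16819 kg·m².
Point mass: I_cm = 0; centre at d = 0.182 m, so I = I_cm + Md² gives I = 0 + (5.06)(0.182)² = 0.16761 kg·m².
Thin ring: I_cm = MR² = (5.98)(0.27)² = 0.43594 kg·m²; centre at d = 0.186 m, so I = I_cm + Md² gives I = 0.43594 + (5.98)(0.186)² = 0.64283 kg·m².
Total I = 0.97862 kg·m²; total mass M = 14.62 kg.
k = √(I/M) = √(0.97862/14.62) = 0.25872 m.

0.259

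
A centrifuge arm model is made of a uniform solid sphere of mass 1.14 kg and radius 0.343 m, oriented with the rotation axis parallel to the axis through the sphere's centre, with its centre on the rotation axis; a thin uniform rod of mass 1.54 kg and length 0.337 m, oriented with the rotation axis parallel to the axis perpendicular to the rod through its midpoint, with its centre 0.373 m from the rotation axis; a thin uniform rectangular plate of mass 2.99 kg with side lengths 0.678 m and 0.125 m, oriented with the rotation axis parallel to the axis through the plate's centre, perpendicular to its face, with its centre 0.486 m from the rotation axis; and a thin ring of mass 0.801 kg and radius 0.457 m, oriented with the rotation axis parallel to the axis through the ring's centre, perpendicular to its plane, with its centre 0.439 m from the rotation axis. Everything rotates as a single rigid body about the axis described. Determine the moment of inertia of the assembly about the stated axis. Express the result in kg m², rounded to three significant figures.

Solid sphere: I_cm = (2/5)MR² = (2/5)(1.14)(0.343)² = 0.053648 kg m²; axis through the centre, so I = 0.053648 kg m².
Thin rod: I_cm = (1/12)ML² = (1/12)(1.54)(0.337)² = 0.014575 kg m²; centre at d = 0.373 m, so I = I_cm + Md² gives I = 0.014575 + (1.54)(0.373)² = 0.22883 kg m².
Rectangular plate: I_cm = (1/12)M(a²+b²) = (1/12)(2.99)[(0.678)² + (0.125)²] = 0.11843 kg m²; centre at d = 0.486 m, so I = I_cm + Md² gives I = 0.11843 + (2.99)(0.486)² = 0.82466 kg m².
Thin ring: I_cm = MR² = (0.801)(0.457)² = 0.16729 kg m²; centre at d = 0.439 m, so I = I_cm + Md² gives I = 0.16729 + (0.801)(0.439)² = 0.32166 kg m².
Total I = 0.053648 + 0.22883 + 0.82466 + 0.32166 = 1.4288 kg m².

1.43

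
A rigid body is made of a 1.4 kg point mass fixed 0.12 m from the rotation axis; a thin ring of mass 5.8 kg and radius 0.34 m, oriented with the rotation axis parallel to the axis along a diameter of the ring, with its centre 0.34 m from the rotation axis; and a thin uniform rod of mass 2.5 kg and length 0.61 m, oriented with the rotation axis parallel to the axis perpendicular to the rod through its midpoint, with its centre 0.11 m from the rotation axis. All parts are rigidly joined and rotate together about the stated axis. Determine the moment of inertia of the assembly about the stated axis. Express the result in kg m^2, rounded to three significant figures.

1.13

Point mass: I_cm = 0; centre at d = 0.12 m, so the parallel axis theorem gives I = 0 + (1.4)(0.12)² = 0.02016 kg m^2.
Thin ring: I_cm = (1/2)MR² = (1/2)(5.8)(0.34)² = 0.33524 kg m^2; centre at d = 0.34 m, so the parallel axis theorem gives I = 0.33524 + (5.8)(0.34)² = 1.0057 kg m^2.
Thin rod: I_cm = (1/12)ML² = (1/12)(2.5)(0.61)² = 0.077521 kg m^2; centre at d = 0.11 m, so the parallel axis theorem gives I = 0.077521 + (2.5)(0.11)² = 0.10777 kg m^2.
Total I = 0.02016 + 1.0057 + 0.10777 = 1.1337 kg m^2.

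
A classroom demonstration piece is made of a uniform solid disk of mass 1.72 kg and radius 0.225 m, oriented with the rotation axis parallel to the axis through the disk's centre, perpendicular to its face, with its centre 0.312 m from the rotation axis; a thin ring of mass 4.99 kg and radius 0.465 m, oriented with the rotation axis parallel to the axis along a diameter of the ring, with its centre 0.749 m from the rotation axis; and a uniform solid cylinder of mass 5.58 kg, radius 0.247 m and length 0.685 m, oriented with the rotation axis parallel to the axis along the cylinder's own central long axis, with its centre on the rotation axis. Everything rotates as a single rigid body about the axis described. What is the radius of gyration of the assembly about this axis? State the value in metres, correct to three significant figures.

0.550

Solid disk: I_cm = (1/2)MR² = (1/2)(1.72)(0.225)² = 0.043537 kg m^2; centre at d = 0.312 m, so the parallel axis theorem gives I = 0.043537 + (1.72)(0.312)² = 0.21097 kg m^2.
Thin ring: I_cm = (1/2)MR² = (1/2)(4.99)(0.465)² = 0.53948 kg m^2; centre at d = 0.749 m, so the parallel axis theorem gives I = 0.53948 + (4.99)(0.749)² = 3.3389 kg m^2.
Solid cylinder: I_cm = (1/2)MR² = (1/2)(5.58)(0.247)² = 0.17022 kg m^2; axis through the centre, so I = 0.17022 kg m^2.
Total I = 3.7201 kg m^2; total mass M = 12.29 kg.
k = √(I/M) = √(3.7201/12.29) = 0.55017 m.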